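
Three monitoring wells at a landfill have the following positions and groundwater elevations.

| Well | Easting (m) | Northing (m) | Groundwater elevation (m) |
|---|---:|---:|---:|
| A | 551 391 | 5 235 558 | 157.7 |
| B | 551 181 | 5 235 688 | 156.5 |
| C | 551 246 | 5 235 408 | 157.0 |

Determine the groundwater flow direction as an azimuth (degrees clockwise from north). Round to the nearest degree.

With h = a·x + b·y + c and A as origin, the differences give:
  (-210)·a + 130·b = -1.2
  (-145)·a + (-150)·b = -0.7
Eliminate b (×(-150) and ×130, subtract): 50350·a = 271.00 → a = ∂h/∂x = +0.005382
Back-substitute: b = ∂h/∂y = -0.0005362.
Flow direction (−∇h) has components (-0.005382 E, +0.0005362 N).
Azimuth = atan2(E, N) = atan2(-0.005382, +0.0005362) = 275.7° ≈ 276°.

276°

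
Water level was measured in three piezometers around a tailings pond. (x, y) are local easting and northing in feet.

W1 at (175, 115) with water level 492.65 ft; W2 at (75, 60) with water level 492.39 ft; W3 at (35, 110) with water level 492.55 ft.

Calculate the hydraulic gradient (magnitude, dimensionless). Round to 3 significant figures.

0.00371

Taking W1 as reference: W2−W1 = (-100, -55, -0.26); W3−W1 = (-140, -5, -0.10).
Determinant of the coordinate differences = (-100)·(-5) − (-140)·(-55) = -7200.
∂h/∂x = [(-0.26)·(-5) − (-0.10)·(-55)] / -7200 = +0.0005833
∂h/∂y = [(-100)·(-0.10) − (-140)·(-0.26)] / -7200 = +0.003667
|∇h| = √(0.0005833² + 0.003667²) = 0.003713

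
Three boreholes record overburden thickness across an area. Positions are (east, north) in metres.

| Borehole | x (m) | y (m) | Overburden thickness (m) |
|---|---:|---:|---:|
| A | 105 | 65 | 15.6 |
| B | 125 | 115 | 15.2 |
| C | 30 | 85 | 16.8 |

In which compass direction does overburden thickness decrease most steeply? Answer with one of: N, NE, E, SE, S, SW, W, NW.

Differences from A: to B (Δx, Δy, Δh) = (20, 50, -0.4); to C = (-75, 20, +1.2).
Solve a·Δx + b·Δy = Δd: det = 20·20 − (-75)·50 = 4150.
∂d/∂x = [(-0.4)·20 − (+1.2)·50] / 4150 = -0.01639
∂d/∂y = [20·(+1.2) − (-75)·(-0.4)] / 4150 = -0.001446
Steepest decrease is along −∇f = (+0.01639 E, +0.001446 N) → east.

E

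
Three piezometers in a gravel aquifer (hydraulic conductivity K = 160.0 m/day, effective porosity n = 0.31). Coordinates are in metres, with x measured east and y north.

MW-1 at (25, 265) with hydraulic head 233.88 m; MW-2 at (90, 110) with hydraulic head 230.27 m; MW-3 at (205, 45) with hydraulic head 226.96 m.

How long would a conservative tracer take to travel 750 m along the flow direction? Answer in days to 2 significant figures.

Differences from MW-1: to MW-2 (Δx, Δy, Δh) = (65, -155, -3.61); to MW-3 = (180, -220, -6.92).
Determinant of the coordinate differences = 65·(-220) − 180·(-155) = 13600.
∂h/∂x = [(-3.61)·(-220) − (-6.92)·(-155)] / 13600 = -0.02047
∂h/∂y = [65·(-6.92) − 180·(-3.61)] / 13600 = +0.01471
|∇h| = √(-0.02047² + 0.01471²) = 0.02521
Seepage velocity v = K·i/n = 160.0 × 0.02521 / 0.31 = 13.01 m/day.
t = 750 / 13.01 = 57.65 days.

58 days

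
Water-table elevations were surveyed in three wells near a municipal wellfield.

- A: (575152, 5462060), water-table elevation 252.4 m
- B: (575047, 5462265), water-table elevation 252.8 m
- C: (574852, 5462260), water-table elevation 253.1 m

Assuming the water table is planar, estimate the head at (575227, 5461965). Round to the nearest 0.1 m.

252.2 m

Taking A as reference: B−A = (-105, 205, +0.4); C−A = (-300, 200, +0.7).
Solve a·Δx + b·Δy = Δh: det = (-105)·200 − (-300)·205 = 40500.
∂h/∂x = [(+0.4)·200 − (+0.7)·205] / 40500 = -0.001568
∂h/∂y = [(-105)·(+0.7) − (-300)·(+0.4)] / 40500 = +0.001148
h(575227, 5461965) = 252.4 + (-0.001568)·(75) + (+0.001148)·(-95) = 252.4 -0.118 -0.109 = 252.173 m.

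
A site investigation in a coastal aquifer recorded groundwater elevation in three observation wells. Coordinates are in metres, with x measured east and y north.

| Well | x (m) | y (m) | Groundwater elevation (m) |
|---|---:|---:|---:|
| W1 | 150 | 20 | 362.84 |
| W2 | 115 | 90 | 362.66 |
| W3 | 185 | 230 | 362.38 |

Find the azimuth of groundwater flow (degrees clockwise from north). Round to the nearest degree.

346°

Differences from W1: to W2 (Δx, Δy, Δh) = (-35, 70, -0.18); to W3 = (35, 210, -0.46).
Determinant of the coordinate differences = (-35)·210 − 35·70 = -9800.
∂h/∂x = [(-0.18)·210 − (-0.46)·70] / -9800 = +0.0005714
∂h/∂y = [(-35)·(-0.46) − 35·(-0.18)] / -9800 = -0.002286
Flow direction (−∇h) has components (-0.0005714 E, +0.002286 N).
Azimuth = atan2(E, N) = atan2(-0.0005714, +0.002286) = 346.0° ≈ 346°.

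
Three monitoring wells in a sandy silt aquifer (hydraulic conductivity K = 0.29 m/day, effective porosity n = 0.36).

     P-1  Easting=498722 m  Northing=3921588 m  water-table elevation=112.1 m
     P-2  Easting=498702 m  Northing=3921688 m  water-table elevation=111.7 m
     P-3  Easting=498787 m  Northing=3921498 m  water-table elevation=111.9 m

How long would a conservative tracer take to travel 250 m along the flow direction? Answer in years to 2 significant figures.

63 years

With h = a·x + b·y + c and P-1 as origin, the differences give:
  (-20)·a + 100·b = -0.4
  65·a + (-90)·b = -0.2
Eliminate b (×(-90) and ×100, subtract): -4700·a = 56.00 → a = ∂h/∂x = -0.01191
Back-substitute: b = ∂h/∂y = -0.006383.
|∇h| = √(-0.01191² + -0.006383²) = 0.01351
Seepage velocity v = K·i/n = 0.29 × 0.01351 / 0.36 = 0.01088 m/day.
t = 250 / 0.01088 = 2.298e+04 days = 62.9 years.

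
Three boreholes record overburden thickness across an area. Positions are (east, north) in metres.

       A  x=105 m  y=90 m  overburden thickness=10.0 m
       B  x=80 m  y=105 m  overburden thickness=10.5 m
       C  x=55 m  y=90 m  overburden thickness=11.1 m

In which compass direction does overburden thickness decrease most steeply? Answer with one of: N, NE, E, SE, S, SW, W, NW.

With d = a·x + b·y + c and A as origin, the differences give:
  (-25)·a + 15·b = +0.5
  (-50)·a + 0·b = +1.1
Eliminate b (×0 and ×15, subtract): 750·a = -16.50 → a = ∂d/∂x = -0.02200
Back-substitute: b = ∂d/∂y = -0.003333.
Steepest decrease is along −∇f = (+0.02200 E, +0.003333 N) → east.

E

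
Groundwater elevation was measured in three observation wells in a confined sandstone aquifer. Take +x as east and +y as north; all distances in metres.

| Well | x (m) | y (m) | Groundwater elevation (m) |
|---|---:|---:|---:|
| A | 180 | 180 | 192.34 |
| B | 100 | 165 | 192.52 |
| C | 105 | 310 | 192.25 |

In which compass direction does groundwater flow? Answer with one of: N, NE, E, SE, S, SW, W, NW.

NE

Three-point gradient (reference A): Δ to B = (-80, -15, +0.18), Δ to C = (-75, 130, -0.09).
∂h/∂x = -0.001913, ∂h/∂y = -0.001796 (det = -11525).
Flow = −∇h = (+0.001913 east, +0.001796 north), which points northeast.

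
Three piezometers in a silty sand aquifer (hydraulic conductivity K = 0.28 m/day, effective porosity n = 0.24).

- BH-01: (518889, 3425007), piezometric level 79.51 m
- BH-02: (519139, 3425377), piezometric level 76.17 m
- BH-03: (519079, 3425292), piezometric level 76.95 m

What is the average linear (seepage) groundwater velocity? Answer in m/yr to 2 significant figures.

3.2 m/yr

Taking BH-01 as reference: BH-02−BH-01 = (250, 370, -3.34); BH-03−BH-01 = (190, 285, -2.56).
Solve a·Δx + b·Δy = Δh: det = 250·285 − 190·370 = 950.
∂h/∂x = [(-3.34)·285 − (-2.56)·370] / 950 = -0.004947
∂h/∂y = [250·(-2.56) − 190·(-3.34)] / 950 = -0.005684
|∇h| = √(-0.004947² + -0.005684²) = 0.007535
Seepage velocity v = K·i/n = 0.28 × 0.007535 / 0.24 = 0.008791 m/day = 3.211 m/yr.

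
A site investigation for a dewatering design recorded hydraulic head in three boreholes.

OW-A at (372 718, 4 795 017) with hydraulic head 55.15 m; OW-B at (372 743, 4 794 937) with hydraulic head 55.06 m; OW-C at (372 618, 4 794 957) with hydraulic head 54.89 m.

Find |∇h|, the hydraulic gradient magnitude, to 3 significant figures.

With h = a·x + b·y + c and OW-A as origin, the differences give:
  25·a + (-80)·b = -0.09
  (-100)·a + (-60)·b = -0.26
Eliminate b (×(-60) and ×(-80), subtract): -9500·a = -15.400 → a = ∂h/∂x = +0.001621
Back-substitute: b = ∂h/∂y = +0.001632.
|∇h| = √(0.001621² + 0.001632²) = 0.0023

0.00230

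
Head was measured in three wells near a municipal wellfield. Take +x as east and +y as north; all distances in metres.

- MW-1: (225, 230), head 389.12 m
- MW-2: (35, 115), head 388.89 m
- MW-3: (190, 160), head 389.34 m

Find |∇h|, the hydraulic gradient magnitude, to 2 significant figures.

0.0070

Three-point gradient (reference MW-1): Δ to MW-2 = (-190, -115, -0.23), Δ to MW-3 = (-35, -70, +0.22).
∂h/∂x = +0.004464, ∂h/∂y = -0.005375 (det = 9275).
|∇h| = √(0.004464² + -0.005375²) = 0.006987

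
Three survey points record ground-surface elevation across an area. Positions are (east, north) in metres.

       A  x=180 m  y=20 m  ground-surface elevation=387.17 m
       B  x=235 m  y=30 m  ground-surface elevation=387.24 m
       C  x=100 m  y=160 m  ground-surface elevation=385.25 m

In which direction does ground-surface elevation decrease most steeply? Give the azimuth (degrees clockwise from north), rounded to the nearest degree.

Three-point gradient (reference A): Δ to B = (55, 10, +0.07), Δ to C = (-80, 140, -1.92).
∂z/∂x = +0.003412, ∂z/∂y = -0.01176 (det = 8500).
Steepest decrease is along −∇f: components (-0.003412 E, +0.01176 N).
Azimuth = atan2(-0.003412, +0.01176) = 343.8° ≈ 344°.

344°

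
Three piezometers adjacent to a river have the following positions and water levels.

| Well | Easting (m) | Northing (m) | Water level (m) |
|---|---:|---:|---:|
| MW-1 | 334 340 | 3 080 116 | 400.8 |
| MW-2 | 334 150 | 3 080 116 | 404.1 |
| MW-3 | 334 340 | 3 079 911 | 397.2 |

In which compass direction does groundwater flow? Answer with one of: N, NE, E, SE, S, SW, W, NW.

SE

∂h/∂x = (404.1 − 400.8) / (334150 − 334340) = -0.01737
∂h/∂y = (397.2 − 400.8) / (3079911 − 3080116) = +0.01756
Flow = −∇h = (+0.01737 east, -0.01756 north), which points southeast.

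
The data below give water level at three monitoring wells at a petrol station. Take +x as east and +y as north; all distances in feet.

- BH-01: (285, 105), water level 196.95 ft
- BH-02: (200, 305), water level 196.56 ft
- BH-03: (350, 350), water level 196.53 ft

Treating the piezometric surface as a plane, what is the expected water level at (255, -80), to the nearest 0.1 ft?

197.3 ft

With h = a·x + b·y + c and BH-01 as origin, the differences give:
  (-85)·a + 200·b = -0.39
  65·a + 245·b = -0.42
Eliminate b (×245 and ×200, subtract): -33825·a = -11.550 → a = ∂h/∂x = +0.0003415
Back-substitute: b = ∂h/∂y = -0.001805.
h(255, -80) = 196.95 + (+0.0003415)·(-30) + (-0.001805)·(-185) = 196.95 -0.010 +0.334 = 197.274 ft.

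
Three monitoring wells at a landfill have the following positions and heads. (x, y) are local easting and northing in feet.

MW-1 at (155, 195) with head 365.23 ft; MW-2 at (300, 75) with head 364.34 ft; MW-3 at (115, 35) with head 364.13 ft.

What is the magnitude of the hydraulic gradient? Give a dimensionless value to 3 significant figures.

Taking MW-1 as reference: MW-2−MW-1 = (145, -120, -0.89); MW-3−MW-1 = (-40, -160, -1.10).
Determinant of the coordinate differences = 145·(-160) − (-40)·(-120) = -28000.
∂h/∂x = [(-0.89)·(-160) − (-1.10)·(-120)] / -28000 = -0.0003714
∂h/∂y = [145·(-1.10) − (-40)·(-0.89)] / -28000 = +0.006968
|∇h| = √(-0.0003714² + 0.006968²) = 0.006978

0.00698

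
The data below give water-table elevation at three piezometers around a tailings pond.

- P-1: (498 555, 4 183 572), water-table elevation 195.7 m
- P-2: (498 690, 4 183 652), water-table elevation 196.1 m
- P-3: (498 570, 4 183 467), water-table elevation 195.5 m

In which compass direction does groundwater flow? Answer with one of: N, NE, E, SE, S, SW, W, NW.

SW

With h = a·x + b·y + c and P-1 as origin, the differences give:
  135·a + 80·b = +0.4
  15·a + (-105)·b = -0.2
Eliminate b (×(-105) and ×80, subtract): -15375·a = -26.00 → a = ∂h/∂x = +0.001691
Back-substitute: b = ∂h/∂y = +0.002146.
Flow = −∇h = (-0.001691 east, -0.002146 north), which points southwest.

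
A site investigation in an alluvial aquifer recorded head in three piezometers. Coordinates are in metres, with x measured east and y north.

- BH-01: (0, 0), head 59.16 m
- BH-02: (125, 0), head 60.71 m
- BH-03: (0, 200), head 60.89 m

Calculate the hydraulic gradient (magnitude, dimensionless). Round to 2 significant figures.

0.015

∂h/∂x = (60.71 − 59.16) / (125 − 0) = +0.01240
∂h/∂y = (60.89 − 59.16) / (200 − 0) = +0.008650
|∇h| = √(0.01240² + 0.008650²) = 0.01512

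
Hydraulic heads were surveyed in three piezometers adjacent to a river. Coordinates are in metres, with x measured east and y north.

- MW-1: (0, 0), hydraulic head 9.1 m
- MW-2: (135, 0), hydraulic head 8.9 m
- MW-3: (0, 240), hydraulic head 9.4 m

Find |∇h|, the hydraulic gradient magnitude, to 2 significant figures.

0.0019

∂h/∂x = (8.9 − 9.1) / (135 − 0) = -0.001481
∂h/∂y = (9.4 − 9.1) / (240 − 0) = +0.001250
|∇h| = √(-0.001481² + 0.001250²) = 0.001938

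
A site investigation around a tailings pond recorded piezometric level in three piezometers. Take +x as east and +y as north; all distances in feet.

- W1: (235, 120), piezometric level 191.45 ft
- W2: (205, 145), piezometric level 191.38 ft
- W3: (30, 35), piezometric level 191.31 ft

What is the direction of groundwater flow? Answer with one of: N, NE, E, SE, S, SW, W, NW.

NW

Taking W1 as reference: W2−W1 = (-30, 25, -0.07); W3−W1 = (-205, -85, -0.14).
Determinant of the coordinate differences = (-30)·(-85) − (-205)·25 = 7675.
∂h/∂x = [(-0.07)·(-85) − (-0.14)·25] / 7675 = +0.001231
∂h/∂y = [(-30)·(-0.14) − (-205)·(-0.07)] / 7675 = -0.001322
Flow = −∇h = (-0.001231 east, +0.001322 north), which points northwest.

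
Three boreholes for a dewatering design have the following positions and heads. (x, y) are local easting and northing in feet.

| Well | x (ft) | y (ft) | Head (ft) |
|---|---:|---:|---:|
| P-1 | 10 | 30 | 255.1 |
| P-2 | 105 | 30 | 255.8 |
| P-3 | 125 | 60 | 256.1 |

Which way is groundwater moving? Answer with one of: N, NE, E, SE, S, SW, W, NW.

Differences from P-1: to P-2 (Δx, Δy, Δh) = (95, 0, +0.7); to P-3 = (115, 30, +1.0).
Determinant of the coordinate differences = 95·30 − 115·0 = 2850.
∂h/∂x = [(+0.7)·30 − (+1.0)·0] / 2850 = +0.007368
∂h/∂y = [95·(+1.0) − 115·(+0.7)] / 2850 = +0.005088
Flow = −∇h = (-0.007368 east, -0.005088 north), which points southwest.

SW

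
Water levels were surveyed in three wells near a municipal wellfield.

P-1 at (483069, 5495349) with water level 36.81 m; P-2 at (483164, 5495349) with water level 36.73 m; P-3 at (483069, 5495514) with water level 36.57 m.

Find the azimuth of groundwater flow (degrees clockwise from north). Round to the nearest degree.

∂h/∂x = (36.73 − 36.81) / (483164 − 483069) = -0.0008421
∂h/∂y = (36.57 − 36.81) / (5495514 − 5495349) = -0.001455
Flow direction (−∇h) has components (+0.0008421 E, +0.001455 N).
Azimuth = atan2(E, N) = atan2(+0.0008421, +0.001455) = 30.1° ≈ 030°.

030°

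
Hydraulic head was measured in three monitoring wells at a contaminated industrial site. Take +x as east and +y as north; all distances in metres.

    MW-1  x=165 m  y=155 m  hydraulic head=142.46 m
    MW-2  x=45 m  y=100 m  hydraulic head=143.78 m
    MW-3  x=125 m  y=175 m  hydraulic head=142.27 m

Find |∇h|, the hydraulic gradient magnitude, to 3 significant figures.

Taking MW-1 as reference: MW-2−MW-1 = (-120, -55, +1.32); MW-3−MW-1 = (-40, 20, -0.19).
Solve a·Δx + b·Δy = Δh: det = (-120)·20 − (-40)·(-55) = -4600.
∂h/∂x = [(+1.32)·20 − (-0.19)·(-55)] / -4600 = -0.003467
∂h/∂y = [(-120)·(-0.19) − (-40)·(+1.32)] / -4600 = -0.01643
|∇h| = √(-0.003467² + -0.01643²) = 0.01679

0.0168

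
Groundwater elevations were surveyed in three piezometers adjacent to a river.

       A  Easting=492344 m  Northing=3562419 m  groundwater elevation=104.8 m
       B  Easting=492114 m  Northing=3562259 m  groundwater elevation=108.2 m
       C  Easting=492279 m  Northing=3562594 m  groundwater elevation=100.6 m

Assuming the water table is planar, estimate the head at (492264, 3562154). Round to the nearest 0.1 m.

110.9 m

Taking A as reference: B−A = (-230, -160, +3.4); C−A = (-65, 175, -4.2).
Determinant of the coordinate differences = (-230)·175 − (-65)·(-160) = -50650.
∂h/∂x = [(+3.4)·175 − (-4.2)·(-160)] / -50650 = +0.001520
∂h/∂y = [(-230)·(-4.2) − (-65)·(+3.4)] / -50650 = -0.02344
h(492264, 3562154) = 104.8 + (+0.001520)·(-80) + (-0.02344)·(-265) = 104.8 -0.122 +6.210 = 110.889 m.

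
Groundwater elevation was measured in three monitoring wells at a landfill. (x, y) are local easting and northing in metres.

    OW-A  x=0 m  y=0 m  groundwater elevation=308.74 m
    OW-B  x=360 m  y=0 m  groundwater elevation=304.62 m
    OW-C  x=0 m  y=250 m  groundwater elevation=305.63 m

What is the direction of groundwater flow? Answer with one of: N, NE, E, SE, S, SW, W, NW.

∂h/∂x = (304.62 − 308.74) / (360 − 0) = -0.01144
∂h/∂y = (305.63 − 308.74) / (250 − 0) = -0.01244
Flow = −∇h = (+0.01144 east, +0.01244 north), which points northeast.

NE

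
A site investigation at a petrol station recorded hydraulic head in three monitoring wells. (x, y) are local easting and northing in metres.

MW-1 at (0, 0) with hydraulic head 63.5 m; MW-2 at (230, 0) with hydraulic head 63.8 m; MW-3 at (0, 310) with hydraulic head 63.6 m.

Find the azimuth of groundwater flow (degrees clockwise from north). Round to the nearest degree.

∂h/∂x = (63.8 − 63.5) / (230 − 0) = +0.001304
∂h/∂y = (63.6 − 63.5) / (310 − 0) = +0.0003226
Flow direction (−∇h) has components (-0.001304 E, -0.0003226 N).
Azimuth = atan2(E, N) = atan2(-0.001304, -0.0003226) = 256.1° ≈ 256°.

256°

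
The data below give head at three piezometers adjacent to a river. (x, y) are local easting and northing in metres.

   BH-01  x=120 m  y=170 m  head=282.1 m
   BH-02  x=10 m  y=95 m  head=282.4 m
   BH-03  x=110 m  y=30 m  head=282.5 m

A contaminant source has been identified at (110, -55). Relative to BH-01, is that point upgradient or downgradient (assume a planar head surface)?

upgradient

Taking BH-01 as reference: BH-02−BH-01 = (-110, -75, +0.3); BH-03−BH-01 = (-10, -140, +0.4).
Solve a·Δx + b·Δy = Δh: det = (-110)·(-140) − (-10)·(-75) = 14650.
∂h/∂x = [(+0.3)·(-140) − (+0.4)·(-75)] / 14650 = -0.0008191
∂h/∂y = [(-110)·(+0.4) − (-10)·(+0.3)] / 14650 = -0.002799
Head at (110, -55) = 282.1 + (-0.0008191)·(-10) + (-0.002799)·(-225) = 282.74 m.
That is higher than the 282.1 m at BH-01, so the point is upgradient.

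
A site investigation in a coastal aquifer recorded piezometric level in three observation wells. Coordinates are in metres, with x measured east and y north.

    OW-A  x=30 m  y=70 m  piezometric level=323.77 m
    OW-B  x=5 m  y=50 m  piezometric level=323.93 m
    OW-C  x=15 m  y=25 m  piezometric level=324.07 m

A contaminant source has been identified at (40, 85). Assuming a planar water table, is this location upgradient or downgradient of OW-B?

downgradient

With h = a·x + b·y + c and OW-A as origin, the differences give:
  (-25)·a + (-20)·b = +0.16
  (-15)·a + (-45)·b = +0.30
Eliminate b (×(-45) and ×(-20), subtract): 825·a = -1.200 → a = ∂h/∂x = -0.001455
Back-substitute: b = ∂h/∂y = -0.006182.
Head at (40, 85) = 323.77 + (-0.001455)·(10) + (-0.006182)·(15) = 323.66 m.
That is lower than the 323.93 m at OW-B, so the point is downgradient.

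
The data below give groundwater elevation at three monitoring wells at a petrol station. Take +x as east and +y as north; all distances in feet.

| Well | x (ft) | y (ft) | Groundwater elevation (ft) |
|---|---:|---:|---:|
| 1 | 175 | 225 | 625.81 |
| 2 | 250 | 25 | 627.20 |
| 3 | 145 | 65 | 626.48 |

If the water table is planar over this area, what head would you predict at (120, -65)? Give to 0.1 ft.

627.0 ft

Differences from 1: to 2 (Δx, Δy, Δh) = (75, -200, +1.39); to 3 = (-30, -160, +0.67).
Determinant of the coordinate differences = 75·(-160) − (-30)·(-200) = -18000.
∂h/∂x = [(+1.39)·(-160) − (+0.67)·(-200)] / -18000 = +0.004911
∂h/∂y = [75·(+0.67) − (-30)·(+1.39)] / -18000 = -0.005108
h(120, -65) = 625.81 + (+0.004911)·(-55) + (-0.005108)·(-290) = 625.81 -0.270 +1.481 = 627.021 ft.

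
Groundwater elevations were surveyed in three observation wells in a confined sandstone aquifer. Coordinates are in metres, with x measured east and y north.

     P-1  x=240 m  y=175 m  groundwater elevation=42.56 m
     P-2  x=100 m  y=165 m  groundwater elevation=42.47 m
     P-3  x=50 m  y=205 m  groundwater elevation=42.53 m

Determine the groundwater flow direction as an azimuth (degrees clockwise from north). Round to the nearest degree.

Differences from P-1: to P-2 (Δx, Δy, Δh) = (-140, -10, -0.09); to P-3 = (-190, 30, -0.03).
Solve a·Δx + b·Δy = Δh: det = (-140)·30 − (-190)·(-10) = -6100.
∂h/∂x = [(-0.09)·30 − (-0.03)·(-10)] / -6100 = +0.0004918
∂h/∂y = [(-140)·(-0.03) − (-190)·(-0.09)] / -6100 = +0.002115
Flow direction (−∇h) has components (-0.0004918 E, -0.002115 N).
Azimuth = atan2(E, N) = atan2(-0.0004918, -0.002115) = 193.1° ≈ 193°.

193°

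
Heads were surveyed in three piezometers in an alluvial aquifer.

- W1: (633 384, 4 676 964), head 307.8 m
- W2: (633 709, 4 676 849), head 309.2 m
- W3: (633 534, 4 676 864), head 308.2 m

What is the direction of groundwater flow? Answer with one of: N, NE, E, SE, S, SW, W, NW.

SW

Taking W1 as reference: W2−W1 = (325, -115, +1.4); W3−W1 = (150, -100, +0.4).
Solve a·Δx + b·Δy = Δh: det = 325·(-100) − 150·(-115) = -15250.
∂h/∂x = [(+1.4)·(-100) − (+0.4)·(-115)] / -15250 = +0.006164
∂h/∂y = [325·(+0.4) − 150·(+1.4)] / -15250 = +0.005246
Flow = −∇h = (-0.006164 east, -0.005246 north), which points southwest.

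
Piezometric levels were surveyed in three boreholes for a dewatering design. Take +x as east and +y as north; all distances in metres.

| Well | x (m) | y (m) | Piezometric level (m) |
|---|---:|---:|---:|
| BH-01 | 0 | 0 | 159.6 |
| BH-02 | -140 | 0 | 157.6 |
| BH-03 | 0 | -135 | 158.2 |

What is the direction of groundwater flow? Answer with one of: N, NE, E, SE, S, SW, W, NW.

∂h/∂x = (157.6 − 159.6) / (-140 − 0) = +0.01429
∂h/∂y = (158.2 − 159.6) / (-135 − 0) = +0.01037
Flow = −∇h = (-0.01429 east, -0.01037 north), which points southwest.

SW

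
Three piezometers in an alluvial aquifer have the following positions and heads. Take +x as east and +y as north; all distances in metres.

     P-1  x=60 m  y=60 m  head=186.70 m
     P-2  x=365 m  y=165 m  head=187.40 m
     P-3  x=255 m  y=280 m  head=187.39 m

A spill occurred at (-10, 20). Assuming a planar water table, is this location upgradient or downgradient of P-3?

downgradient

With h = a·x + b·y + c and P-1 as origin, the differences give:
  305·a + 105·b = +0.70
  195·a + 220·b = +0.69
Eliminate b (×220 and ×105, subtract): 46625·a = 81.550 → a = ∂h/∂x = +0.001749
Back-substitute: b = ∂h/∂y = +0.001586.
Head at (-10, 20) = 186.70 + (+0.001749)·(-70) + (+0.001586)·(-40) = 186.51 m.
That is lower than the 187.39 m at P-3, so the point is downgradient.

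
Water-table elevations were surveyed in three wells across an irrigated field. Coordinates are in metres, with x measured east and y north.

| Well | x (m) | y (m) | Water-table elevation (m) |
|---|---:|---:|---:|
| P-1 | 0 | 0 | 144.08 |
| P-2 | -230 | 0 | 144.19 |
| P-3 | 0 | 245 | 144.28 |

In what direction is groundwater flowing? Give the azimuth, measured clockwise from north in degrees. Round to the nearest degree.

150°

∂h/∂x = (144.19 − 144.08) / (-230 − 0) = -0.0004783
∂h/∂y = (144.28 − 144.08) / (245 − 0) = +0.0008163
Flow direction (−∇h) has components (+0.0004783 E, -0.0008163 N).
Azimuth = atan2(E, N) = atan2(+0.0004783, -0.0008163) = 149.6° ≈ 150°.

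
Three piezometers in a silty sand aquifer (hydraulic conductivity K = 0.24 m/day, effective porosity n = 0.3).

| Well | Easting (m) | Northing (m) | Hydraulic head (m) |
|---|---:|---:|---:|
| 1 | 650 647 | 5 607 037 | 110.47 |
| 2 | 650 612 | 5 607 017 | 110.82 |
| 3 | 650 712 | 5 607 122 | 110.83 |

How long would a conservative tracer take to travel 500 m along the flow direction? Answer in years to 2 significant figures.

With h = a·x + b·y + c and 1 as origin, the differences give:
  (-35)·a + (-20)·b = +0.35
  65·a + 85·b = +0.36
Eliminate b (×85 and ×(-20), subtract): -1675·a = 36.950 → a = ∂h/∂x = -0.02206
Back-substitute: b = ∂h/∂y = +0.02110.
|∇h| = √(-0.02206² + 0.02110²) = 0.03053
Seepage velocity v = K·i/n = 0.24 × 0.03053 / 0.3 = 0.02442 m/day.
t = 500 / 0.02442 = 2.048e+04 days = 56.1 years.

56 years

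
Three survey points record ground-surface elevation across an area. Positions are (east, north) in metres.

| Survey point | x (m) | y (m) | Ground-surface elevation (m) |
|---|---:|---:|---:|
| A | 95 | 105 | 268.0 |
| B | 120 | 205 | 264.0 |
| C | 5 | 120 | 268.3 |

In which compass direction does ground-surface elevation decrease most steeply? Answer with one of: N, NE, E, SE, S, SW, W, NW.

Taking A as reference: B−A = (25, 100, -4.0); C−A = (-90, 15, +0.3).
Solve a·Δx + b·Δy = Δz: det = 25·15 − (-90)·100 = 9375.
∂z/∂x = [(-4.0)·15 − (+0.3)·100] / 9375 = -0.009600
∂z/∂y = [25·(+0.3) − (-90)·(-4.0)] / 9375 = -0.03760
Steepest decrease is along −∇f = (+0.009600 E, +0.03760 N) → north.

N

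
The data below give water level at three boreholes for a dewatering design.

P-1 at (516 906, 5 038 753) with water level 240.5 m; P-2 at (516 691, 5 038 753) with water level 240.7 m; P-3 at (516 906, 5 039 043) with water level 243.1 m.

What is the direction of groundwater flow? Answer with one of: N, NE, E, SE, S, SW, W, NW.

S

∂h/∂x = (240.7 − 240.5) / (516691 − 516906) = -0.0009302
∂h/∂y = (243.1 − 240.5) / (5039043 − 5038753) = +0.008966
Flow = −∇h = (+0.0009302 east, -0.008966 north), which points south.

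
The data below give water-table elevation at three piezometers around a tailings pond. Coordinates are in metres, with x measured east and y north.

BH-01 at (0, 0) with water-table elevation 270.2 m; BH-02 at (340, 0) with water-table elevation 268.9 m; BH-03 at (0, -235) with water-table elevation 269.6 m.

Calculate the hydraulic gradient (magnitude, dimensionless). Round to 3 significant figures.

∂h/∂x = (268.9 − 270.2) / (340 − 0) = -0.003824
∂h/∂y = (269.6 − 270.2) / (-235 − 0) = +0.002553
|∇h| = √(-0.003824² + 0.002553²) = 0.004598

0.00460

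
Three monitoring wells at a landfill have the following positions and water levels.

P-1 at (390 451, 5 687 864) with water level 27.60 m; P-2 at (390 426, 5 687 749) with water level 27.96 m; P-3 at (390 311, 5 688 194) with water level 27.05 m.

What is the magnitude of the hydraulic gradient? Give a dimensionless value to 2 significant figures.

Differences from P-1: to P-2 (Δx, Δy, Δh) = (-25, -115, +0.36); to P-3 = (-140, 330, -0.55).
Solve a·Δx + b·Δy = Δh: det = (-25)·330 − (-140)·(-115) = -24350.
∂h/∂x = [(+0.36)·330 − (-0.55)·(-115)] / -24350 = -0.002281
∂h/∂y = [(-25)·(-0.55) − (-140)·(+0.36)] / -24350 = -0.002634
|∇h| = √(-0.002281² + -0.002634²) = 0.003484

0.0035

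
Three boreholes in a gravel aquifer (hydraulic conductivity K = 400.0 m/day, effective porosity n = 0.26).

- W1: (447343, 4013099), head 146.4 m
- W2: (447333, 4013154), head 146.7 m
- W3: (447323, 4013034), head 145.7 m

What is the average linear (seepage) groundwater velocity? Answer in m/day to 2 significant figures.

With h = a·x + b·y + c and W1 as origin, the differences give:
  (-10)·a + 55·b = +0.3
  (-20)·a + (-65)·b = -0.7
Eliminate b (×(-65) and ×55, subtract): 1750·a = 19.00 → a = ∂h/∂x = +0.01086
Back-substitute: b = ∂h/∂y = +0.007429.
|∇h| = √(0.01086² + 0.007429²) = 0.01316
Seepage velocity v = K·i/n = 400.0 × 0.01316 / 0.26 = 20.25 m/day.

20 m/day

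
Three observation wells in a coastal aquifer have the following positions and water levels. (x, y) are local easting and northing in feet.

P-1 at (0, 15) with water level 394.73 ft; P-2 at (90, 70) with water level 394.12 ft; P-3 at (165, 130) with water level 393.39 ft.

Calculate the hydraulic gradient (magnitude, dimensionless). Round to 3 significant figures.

Differences from P-1: to P-2 (Δx, Δy, Δh) = (90, 55, -0.61); to P-3 = (165, 115, -1.34).
Determinant of the coordinate differences = 90·115 − 165·55 = 1275.
∂h/∂x = [(-0.61)·115 − (-1.34)·55] / 1275 = +0.002784
∂h/∂y = [90·(-1.34) − 165·(-0.61)] / 1275 = -0.01565
|∇h| = √(0.002784² + -0.01565²) = 0.0159

0.0159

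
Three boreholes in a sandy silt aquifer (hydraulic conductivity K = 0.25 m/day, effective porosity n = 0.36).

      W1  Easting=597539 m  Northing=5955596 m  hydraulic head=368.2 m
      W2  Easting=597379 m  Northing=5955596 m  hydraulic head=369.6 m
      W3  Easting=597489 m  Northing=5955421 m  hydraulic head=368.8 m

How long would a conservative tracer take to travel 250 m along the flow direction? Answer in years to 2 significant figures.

110 years

Taking W1 as reference: W2−W1 = (-160, 0, +1.4); W3−W1 = (-50, -175, +0.6).
Solve a·Δx + b·Δy = Δh: det = (-160)·(-175) − (-50)·0 = 28000.
∂h/∂x = [(+1.4)·(-175) − (+0.6)·0] / 28000 = -0.008750
∂h/∂y = [(-160)·(+0.6) − (-50)·(+1.4)] / 28000 = -0.0009286
|∇h| = √(-0.008750² + -0.0009286²) = 0.008799
Seepage velocity v = K·i/n = 0.25 × 0.008799 / 0.36 = 0.00611 m/day.
t = 250 / 0.00611 = 4.092e+04 days = 112 years.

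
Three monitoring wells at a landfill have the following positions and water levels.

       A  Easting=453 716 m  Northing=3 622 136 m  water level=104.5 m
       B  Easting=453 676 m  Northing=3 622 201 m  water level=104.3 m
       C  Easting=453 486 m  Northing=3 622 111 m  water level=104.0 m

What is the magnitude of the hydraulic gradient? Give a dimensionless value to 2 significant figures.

0.0029

Taking A as reference: B−A = (-40, 65, -0.2); C−A = (-230, -25, -0.5).
Determinant of the coordinate differences = (-40)·(-25) − (-230)·65 = 15950.
∂h/∂x = [(-0.2)·(-25) − (-0.5)·65] / 15950 = +0.002351
∂h/∂y = [(-40)·(-0.5) − (-230)·(-0.2)] / 15950 = -0.001630
|∇h| = √(0.002351² + -0.001630²) = 0.002861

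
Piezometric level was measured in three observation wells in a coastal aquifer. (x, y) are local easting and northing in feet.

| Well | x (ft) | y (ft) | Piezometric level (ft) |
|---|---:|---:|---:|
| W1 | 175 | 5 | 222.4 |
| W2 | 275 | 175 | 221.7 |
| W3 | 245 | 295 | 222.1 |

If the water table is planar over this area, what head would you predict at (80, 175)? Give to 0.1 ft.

223.4 ft

Differences from W1: to W2 (Δx, Δy, Δh) = (100, 170, -0.7); to W3 = (70, 290, -0.3).
Solve a·Δx + b·Δy = Δh: det = 100·290 − 70·170 = 17100.
∂h/∂x = [(-0.7)·290 − (-0.3)·170] / 17100 = -0.008889
∂h/∂y = [100·(-0.3) − 70·(-0.7)] / 17100 = +0.001111
h(80, 175) = 222.4 + (-0.008889)·(-95) + (+0.001111)·(170) = 222.4 +0.844 +0.189 = 223.433 ft.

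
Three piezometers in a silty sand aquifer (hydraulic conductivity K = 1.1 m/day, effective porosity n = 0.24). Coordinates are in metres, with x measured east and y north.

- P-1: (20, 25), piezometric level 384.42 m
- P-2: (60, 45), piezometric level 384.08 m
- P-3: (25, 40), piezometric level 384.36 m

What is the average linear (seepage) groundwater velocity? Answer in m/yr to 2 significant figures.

Differences from P-1: to P-2 (Δx, Δy, Δh) = (40, 20, -0.34); to P-3 = (5, 15, -0.06).
Solve a·Δx + b·Δy = Δh: det = 40·15 − 5·20 = 500.
∂h/∂x = [(-0.34)·15 − (-0.06)·20] / 500 = -0.007800
∂h/∂y = [40·(-0.06) − 5·(-0.34)] / 500 = -0.001400
|∇h| = √(-0.007800² + -0.001400²) = 0.007925
Seepage velocity v = K·i/n = 1.1 × 0.007925 / 0.24 = 0.03632 m/day = 13.27 m/yr.

13 m/yr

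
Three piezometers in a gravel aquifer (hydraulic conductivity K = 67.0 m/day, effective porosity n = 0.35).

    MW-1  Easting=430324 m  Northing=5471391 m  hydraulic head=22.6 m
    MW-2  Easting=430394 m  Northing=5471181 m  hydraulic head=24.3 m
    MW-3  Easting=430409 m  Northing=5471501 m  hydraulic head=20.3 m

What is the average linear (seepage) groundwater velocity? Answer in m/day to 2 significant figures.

With h = a·x + b·y + c and MW-1 as origin, the differences give:
  70·a + (-210)·b = +1.7
  85·a + 110·b = -2.3
Eliminate b (×110 and ×(-210), subtract): 25550·a = -296.00 → a = ∂h/∂x = -0.01159
Back-substitute: b = ∂h/∂y = -0.01196.
|∇h| = √(-0.01159² + -0.01196²) = 0.01665
Seepage velocity v = K·i/n = 67.0 × 0.01665 / 0.35 = 3.187 m/day.

3.2 m/day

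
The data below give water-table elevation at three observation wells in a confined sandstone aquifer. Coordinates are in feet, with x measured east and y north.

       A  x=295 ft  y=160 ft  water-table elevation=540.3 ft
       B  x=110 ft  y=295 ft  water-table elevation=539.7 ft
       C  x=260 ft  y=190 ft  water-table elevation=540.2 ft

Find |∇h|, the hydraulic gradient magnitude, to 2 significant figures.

Taking A as reference: B−A = (-185, 135, -0.6); C−A = (-35, 30, -0.1).
Solve a·Δx + b·Δy = Δh: det = (-185)·30 − (-35)·135 = -825.
∂h/∂x = [(-0.6)·30 − (-0.1)·135] / -825 = +0.005455
∂h/∂y = [(-185)·(-0.1) − (-35)·(-0.6)] / -825 = +0.003030
|∇h| = √(0.005455² + 0.003030²) = 0.00624

0.0062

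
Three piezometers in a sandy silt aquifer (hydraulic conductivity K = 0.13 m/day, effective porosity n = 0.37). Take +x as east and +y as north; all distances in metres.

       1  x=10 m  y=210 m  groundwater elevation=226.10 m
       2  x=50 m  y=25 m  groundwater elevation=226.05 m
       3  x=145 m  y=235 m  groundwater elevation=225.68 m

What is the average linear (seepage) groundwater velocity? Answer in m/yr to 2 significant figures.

0.39 m/yr

With h = a·x + b·y + c and 1 as origin, the differences give:
  40·a + (-185)·b = -0.05
  135·a + 25·b = -0.42
Eliminate b (×25 and ×(-185), subtract): 25975·a = -78.950 → a = ∂h/∂x = -0.003039
Back-substitute: b = ∂h/∂y = -0.0003869.
|∇h| = √(-0.003039² + -0.0003869²) = 0.003064
Seepage velocity v = K·i/n = 0.13 × 0.003064 / 0.37 = 0.001077 m/day = 0.3934 m/yr.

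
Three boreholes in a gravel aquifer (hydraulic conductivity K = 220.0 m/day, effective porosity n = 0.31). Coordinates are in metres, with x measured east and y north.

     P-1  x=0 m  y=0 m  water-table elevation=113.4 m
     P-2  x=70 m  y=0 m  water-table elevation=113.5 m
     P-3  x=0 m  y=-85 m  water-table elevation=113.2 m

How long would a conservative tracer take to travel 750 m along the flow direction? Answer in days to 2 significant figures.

380 days

∂h/∂x = (113.5 − 113.4) / (70 − 0) = +0.001429
∂h/∂y = (113.2 − 113.4) / (-85 − 0) = +0.002353
|∇h| = √(0.001429² + 0.002353²) = 0.002753
Seepage velocity v = K·i/n = 220.0 × 0.002753 / 0.31 = 1.954 m/day.
t = 750 / 1.954 = 383.8 days.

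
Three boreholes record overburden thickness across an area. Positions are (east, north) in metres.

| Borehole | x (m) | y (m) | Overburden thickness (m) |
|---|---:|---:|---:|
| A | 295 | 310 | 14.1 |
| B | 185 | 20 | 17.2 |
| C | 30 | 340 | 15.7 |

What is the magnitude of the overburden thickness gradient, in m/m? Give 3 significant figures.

0.0106 m/m

With d = a·x + b·y + c and A as origin, the differences give:
  (-110)·a + (-290)·b = +3.1
  (-265)·a + 30·b = +1.6
Eliminate b (×30 and ×(-290), subtract): -80150·a = 557.00 → a = ∂d/∂x = -0.006949
Back-substitute: b = ∂d/∂y = -0.008054.
|∇f| = √(-0.006949² + -0.008054²) = 0.01064 m/m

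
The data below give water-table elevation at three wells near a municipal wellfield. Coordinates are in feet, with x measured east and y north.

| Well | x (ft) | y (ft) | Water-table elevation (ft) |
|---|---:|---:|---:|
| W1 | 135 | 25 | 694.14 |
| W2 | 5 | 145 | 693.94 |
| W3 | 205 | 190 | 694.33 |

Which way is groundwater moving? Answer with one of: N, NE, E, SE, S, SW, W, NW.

W

With h = a·x + b·y + c and W1 as origin, the differences give:
  (-130)·a + 120·b = -0.20
  70·a + 165·b = +0.19
Eliminate b (×165 and ×120, subtract): -29850·a = -55.800 → a = ∂h/∂x = +0.001869
Back-substitute: b = ∂h/∂y = +0.0003585.
Flow = −∇h = (-0.001869 east, -0.0003585 north), which points west.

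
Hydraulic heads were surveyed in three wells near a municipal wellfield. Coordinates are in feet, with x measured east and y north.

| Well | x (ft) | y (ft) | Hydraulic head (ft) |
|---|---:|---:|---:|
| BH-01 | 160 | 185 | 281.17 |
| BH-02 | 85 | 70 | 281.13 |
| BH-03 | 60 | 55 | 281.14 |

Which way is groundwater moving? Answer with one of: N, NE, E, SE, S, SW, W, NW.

With h = a·x + b·y + c and BH-01 as origin, the differences give:
  (-75)·a + (-115)·b = -0.04
  (-100)·a + (-130)·b = -0.03
Eliminate b (×(-130) and ×(-115), subtract): -1750·a = 1.750 → a = ∂h/∂x = -0.0010000
Back-substitute: b = ∂h/∂y = +0.0010000.
Flow = −∇h = (+0.0010000 east, -0.0010000 north), which points southeast.

SE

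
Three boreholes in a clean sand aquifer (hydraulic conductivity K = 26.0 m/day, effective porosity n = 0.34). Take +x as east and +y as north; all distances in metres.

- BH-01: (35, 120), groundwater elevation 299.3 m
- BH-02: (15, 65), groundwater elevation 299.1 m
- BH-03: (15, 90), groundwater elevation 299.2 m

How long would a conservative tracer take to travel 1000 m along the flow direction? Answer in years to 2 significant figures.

With h = a·x + b·y + c and BH-01 as origin, the differences give:
  (-20)·a + (-55)·b = -0.2
  (-20)·a + (-30)·b = -0.1
Eliminate b (×(-30) and ×(-55), subtract): -500·a = 0.50 → a = ∂h/∂x = -0.0010000
Back-substitute: b = ∂h/∂y = +0.004000.
|∇h| = √(-0.0010000² + 0.004000²) = 0.004123
Seepage velocity v = K·i/n = 26.0 × 0.004123 / 0.34 = 0.3153 m/day.
t = 1000 / 0.3153 = 3172 days = 8.68 years.

8.7 years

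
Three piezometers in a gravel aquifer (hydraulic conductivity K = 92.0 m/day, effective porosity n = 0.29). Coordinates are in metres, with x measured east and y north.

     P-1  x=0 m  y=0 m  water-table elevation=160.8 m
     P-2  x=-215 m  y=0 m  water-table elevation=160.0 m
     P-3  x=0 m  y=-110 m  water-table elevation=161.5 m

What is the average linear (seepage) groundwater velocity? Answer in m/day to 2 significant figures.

∂h/∂x = (160.0 − 160.8) / (-215 − 0) = +0.003721
∂h/∂y = (161.5 − 160.8) / (-110 − 0) = -0.006364
|∇h| = √(0.003721² + -0.006364²) = 0.007372
Seepage velocity v = K·i/n = 92.0 × 0.007372 / 0.29 = 2.339 m/day.

2.3 m/day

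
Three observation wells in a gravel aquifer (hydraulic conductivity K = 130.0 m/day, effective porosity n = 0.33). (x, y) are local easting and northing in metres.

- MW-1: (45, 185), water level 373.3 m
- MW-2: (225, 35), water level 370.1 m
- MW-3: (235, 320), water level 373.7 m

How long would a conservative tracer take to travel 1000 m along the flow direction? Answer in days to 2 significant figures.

170 days

With h = a·x + b·y + c and MW-1 as origin, the differences give:
  180·a + (-150)·b = -3.2
  190·a + 135·b = +0.4
Eliminate b (×135 and ×(-150), subtract): 52800·a = -372.00 → a = ∂h/∂x = -0.007045
Back-substitute: b = ∂h/∂y = +0.01288.
|∇h| = √(-0.007045² + 0.01288²) = 0.01468
Seepage velocity v = K·i/n = 130.0 × 0.01468 / 0.33 = 5.783 m/day.
t = 1000 / 5.783 = 172.9 days.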